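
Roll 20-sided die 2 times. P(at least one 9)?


P(no 9)^2 = (19/20)^2 = 361/400
P(≥1) = 1 - 361/400 = 39/400

P = 39/400 ≈ 9.75%


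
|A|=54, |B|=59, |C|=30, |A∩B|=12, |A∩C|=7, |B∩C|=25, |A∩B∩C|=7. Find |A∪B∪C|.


|A∪B∪C| = 54+59+30-12-7-25+7 = 106

|A∪B∪C| = 106


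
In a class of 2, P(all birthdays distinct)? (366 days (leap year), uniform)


P(all different) = Π(366-i)/366 for i=0..1
= (366/366)×(365/366)×...×(365/366)
= 0.997268

P ≈ 0.9973 ≈ 99.73%


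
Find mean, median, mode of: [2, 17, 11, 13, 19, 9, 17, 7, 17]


Sorted: [2, 7, 9, 11, 13, 17, 17, 17, 19]
Mean = 112/9
Median = 13
Freq: {2: 1, 17: 3, 11: 1, 13: 1, 19: 1, 9: 1, 7: 1}
Mode: [17]

Mean=112/9, Median=13, Mode=17


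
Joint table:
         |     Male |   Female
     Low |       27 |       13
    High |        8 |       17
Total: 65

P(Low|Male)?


P(Low|Male) = 27/(27+8) = 27/35

P = 27/35 ≈ 77.14%


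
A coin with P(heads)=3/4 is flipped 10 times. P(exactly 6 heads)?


Binomial: P(X=6) = C(10,6)×p^6×(1-p)^4
= 210 × 729/4096 × 1/256 = 76545/524288

P(X=6) = 76545/524288 ≈ 14.60%


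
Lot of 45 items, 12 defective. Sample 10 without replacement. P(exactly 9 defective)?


Hypergeometric: C(12,9)×C(33,1)/C(45,10)
= 220×33/3190187286 = 110/48336171

P(X=9) = 110/48336171 ≈ 0.00%


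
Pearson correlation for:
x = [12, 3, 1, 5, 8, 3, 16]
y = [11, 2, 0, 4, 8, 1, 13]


n=7, Σx=48, Σy=39, Σxy=433, Σx²=508, Σy²=375
r = (7×433 - 48×39)/√((7×508 - 48²)(7×375 - 39²))
= 1159/√(1252×1104) = 1159/√1382208 ≈ 1159/1175.6734 ≈ 0.9858

r ≈ 0.9858


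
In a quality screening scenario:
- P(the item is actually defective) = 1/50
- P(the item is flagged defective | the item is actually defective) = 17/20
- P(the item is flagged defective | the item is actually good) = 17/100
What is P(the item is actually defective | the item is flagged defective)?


Using Bayes' theorem:
P(A|B) = P(B|A)·P(A) / P(B)

P(the item is flagged defective) = 17/20 × 1/50 + 17/100 × 49/50
= 17/1000 + 833/5000 = 459/2500

P(the item is actually defective|the item is flagged defective) = (17/1000) / (459/2500) = 5/54

P(the item is actually defective|the item is flagged defective) = 5/54 ≈ 9.26%


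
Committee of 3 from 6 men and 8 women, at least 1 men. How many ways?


Count by #men:
  1M,2W: C(6,1)×C(8,2)=168
  2M,1W: C(6,2)×C(8,1)=120
  3M,0W: C(6,3)×C(8,0)=20
Total = 308

308


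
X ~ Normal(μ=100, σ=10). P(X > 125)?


z = (125-100)/10 = 2.5
P(X > 125) = 1 - P(Z ≤ 2.5) = 1 - 0.9938 = 0.0062

P(X > 125) ≈ 0.0062


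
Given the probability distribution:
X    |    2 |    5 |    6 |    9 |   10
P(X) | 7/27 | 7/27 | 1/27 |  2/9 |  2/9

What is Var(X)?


E[X] = 169/27
E[X²] = 1325/27
Var(X) = E[X²] - (E[X])² = 1325/27 - 28561/729 = 7214/729

Var(X) = 7214/729 ≈ 9.8957


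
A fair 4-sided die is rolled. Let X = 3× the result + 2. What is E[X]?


E[die] = (1+4)/2 = 5/2
E[X] = 3×5/2 + 2 = 19/2

E[X] = 19/2


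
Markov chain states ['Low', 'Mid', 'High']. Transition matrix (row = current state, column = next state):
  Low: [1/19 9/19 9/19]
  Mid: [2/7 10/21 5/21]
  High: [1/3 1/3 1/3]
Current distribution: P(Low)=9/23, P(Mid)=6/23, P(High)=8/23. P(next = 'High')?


P(next=High) = Σᵢ P(now=i)×P(i→High)
= 9/23×9/19 + 6/23×5/21 + 8/23×1/3
= 81/437 + 10/161 + 8/69 = 145/399

P = 145/399 ≈ 0.3634


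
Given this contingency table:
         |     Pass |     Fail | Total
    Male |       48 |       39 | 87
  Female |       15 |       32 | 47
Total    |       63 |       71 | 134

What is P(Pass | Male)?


P(Pass | Male) = 48/(48+39) = 48/87 = 16/29

P(Pass|Male) = 16/29 ≈ 55.17%


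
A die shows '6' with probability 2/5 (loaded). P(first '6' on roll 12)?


Geometric: P(X=12) = (1-p)^(k-1)×p = (3/5)^11×2/5 = 354294/244140625

P(X=12) = 354294/244140625 ≈ 0.15%


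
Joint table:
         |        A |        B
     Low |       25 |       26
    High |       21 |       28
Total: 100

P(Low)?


P(Low) = (25+26)/100 = 51/100

P(Low) = 51/100 ≈ 51.00%


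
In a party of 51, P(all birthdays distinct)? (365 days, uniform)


P(all different) = Π(365-i)/365 for i=0..50
= (365/365)×(364/365)×...×(315/365)
= 0.025568

P ≈ 0.0256 ≈ 2.56%


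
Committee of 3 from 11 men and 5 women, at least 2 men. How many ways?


Count by #men:
  2M,1W: C(11,2)×C(5,1)=275
  3M,0W: C(11,3)×C(5,0)=165
Total = 440

440


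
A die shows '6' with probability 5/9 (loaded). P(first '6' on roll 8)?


Geometric: P(X=8) = (1-p)^(k-1)×p = (4/9)^7×5/9 = 81920/43046721

P(X=8) = 81920/43046721 ≈ 0.19%


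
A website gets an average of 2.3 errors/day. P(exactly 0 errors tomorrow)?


Poisson(λ=2.3): P(X=0) = e^(-λ)×λ^k/k!
= e^(-2.3) × 2.3^0 / 0!
≈ 0.1002588437 × 1 / 1 ≈ 0.100259

P(X=0) ≈ 0.100259 ≈ 10.03%


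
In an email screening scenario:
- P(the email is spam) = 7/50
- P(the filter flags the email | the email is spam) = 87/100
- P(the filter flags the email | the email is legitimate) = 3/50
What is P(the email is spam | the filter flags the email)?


Using Bayes' theorem:
P(A|B) = P(B|A)·P(A) / P(B)

P(the filter flags the email) = 87/100 × 7/50 + 3/50 × 43/50
= 609/5000 + 129/2500 = 867/5000

P(the email is spam|the filter flags the email) = (609/5000) / (867/5000) = 203/289

P(the email is spam|the filter flags the email) = 203/289 ≈ 70.24%


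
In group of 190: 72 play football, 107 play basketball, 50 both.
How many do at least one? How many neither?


|A∪B| = 72+107-50 = 129
Neither = 190-129 = 61

At least one: 129; Neither: 61


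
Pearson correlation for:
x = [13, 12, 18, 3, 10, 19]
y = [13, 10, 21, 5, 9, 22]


n=6, Σx=75, Σy=80, Σxy=1190, Σx²=1107, Σy²=1300
r = (6×1190 - 75×80)/√((6×1107 - 75²)(6×1300 - 80²))
= 1140/√(1017×1400) = 1140/√1423800 ≈ 1140/1193.2309 ≈ 0.9554

r ≈ 0.9554


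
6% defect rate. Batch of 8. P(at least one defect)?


P(all good) = (47/50)^8 = 23811286661761/39062500000000
P(≥1 defect) = 15251213338239/39062500000000

P = 15251213338239/39062500000000 ≈ 39.04%


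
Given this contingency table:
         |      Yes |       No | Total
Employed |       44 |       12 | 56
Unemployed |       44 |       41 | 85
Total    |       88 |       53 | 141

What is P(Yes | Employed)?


P(Yes | Employed) = 44/(44+12) = 44/56 = 11/14

P(Yes|Employed) = 11/14 ≈ 78.57%


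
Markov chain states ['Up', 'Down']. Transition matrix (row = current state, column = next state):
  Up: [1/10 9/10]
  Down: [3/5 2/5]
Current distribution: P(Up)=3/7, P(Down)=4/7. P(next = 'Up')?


P(next=Up) = Σᵢ P(now=i)×P(i→Up)
= 3/7×1/10 + 4/7×3/5
= 3/70 + 12/35 = 27/70

P = 27/70 ≈ 0.3857


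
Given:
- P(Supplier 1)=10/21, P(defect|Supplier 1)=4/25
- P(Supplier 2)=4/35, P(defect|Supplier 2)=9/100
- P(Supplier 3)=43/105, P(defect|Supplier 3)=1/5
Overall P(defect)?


P(B) = Σ P(B|Aᵢ)×P(Aᵢ)
  4/25×10/21 = 8/105
  9/100×4/35 = 9/875
  1/5×43/105 = 43/525
Sum = 442/2625

P(defect) = 442/2625 ≈ 16.84%


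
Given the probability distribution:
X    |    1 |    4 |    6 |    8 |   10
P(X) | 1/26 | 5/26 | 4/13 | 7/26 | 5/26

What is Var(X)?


E[X] = 175/26
E[X²] = 1317/26
Var(X) = E[X²] - (E[X])² = 1317/26 - 30625/676 = 3617/676

Var(X) = 3617/676 ≈ 5.3506


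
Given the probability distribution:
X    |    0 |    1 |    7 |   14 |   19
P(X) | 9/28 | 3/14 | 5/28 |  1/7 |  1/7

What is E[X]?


E[X] = Σ x·P(X=x)
= (0)×(9/28) + (1)×(3/14) + (7)×(5/28) + (14)×(1/7) + (19)×(1/7)
= 173/28

E[X] = 173/28


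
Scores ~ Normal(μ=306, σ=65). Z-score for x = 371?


z = (x - μ)/σ = (371 - 306)/65 = 1.0

z = 1.0


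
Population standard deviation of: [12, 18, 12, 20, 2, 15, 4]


Mean = 83/7
  (12-83/7)²=1/49
  (18-83/7)²=1849/49
  (12-83/7)²=1/49
  (20-83/7)²=3249/49
  (2-83/7)²=4761/49
  (15-83/7)²=484/49
  (4-83/7)²=3025/49
Σ(x-μ)² = 1910/7
σ² = (1910/7)/7 = 1910/49

σ = √(1910/49) ≈ 6.2434


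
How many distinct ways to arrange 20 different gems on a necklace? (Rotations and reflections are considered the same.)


Free circular arrangements: rotations and reflections both identified.
(n-1)!/2 = 19!/2 = 121645100408832000/2 = 60822550204416000

60822550204416000


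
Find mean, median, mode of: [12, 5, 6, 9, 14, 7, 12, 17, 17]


Sorted: [5, 6, 7, 9, 12, 12, 14, 17, 17]
Mean = 99/9 = 11
Median = 12
Freq: {12: 2, 5: 1, 6: 1, 9: 1, 14: 1, 7: 1, 17: 2}
Mode: [12, 17]

Mean=11, Median=12, Mode=[12, 17]


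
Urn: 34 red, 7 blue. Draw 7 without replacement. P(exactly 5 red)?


Hypergeometric: C(34,5)×C(7,2)/C(41,7)
= 278256×21/22481940 = 486948/1873495

P(X=5) = 486948/1873495 ≈ 25.99%


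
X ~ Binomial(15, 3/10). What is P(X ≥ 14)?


P(X ≥ 14) = Σ P(X=i) for i=14..15
P(X=14) = 100442349/200000000000000
P(X=15) = 14348907/1000000000000000
Sum = 129140163/250000000000000

P(X ≥ 14) = 129140163/250000000000000 ≈ 0.00%


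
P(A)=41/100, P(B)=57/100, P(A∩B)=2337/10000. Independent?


P(A)×P(B) = 2337/10000
P(A∩B) = 2337/10000
Equal ✓ → Independent

Yes, independent


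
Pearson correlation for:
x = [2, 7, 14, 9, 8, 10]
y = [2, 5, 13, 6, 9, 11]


n=6, Σx=50, Σy=46, Σxy=457, Σx²=494, Σy²=436
r = (6×457 - 50×46)/√((6×494 - 50²)(6×436 - 46²))
= 442/√(464×500) = 442/√232000 ≈ 442/481.6638 ≈ 0.9177

r ≈ 0.9177


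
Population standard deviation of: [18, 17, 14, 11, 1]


Mean = 61/5
  (18-61/5)²=841/25
  (17-61/5)²=576/25
  (14-61/5)²=81/25
  (11-61/5)²=36/25
  (1-61/5)²=3136/25
Σ(x-μ)² = 934/5
σ² = (934/5)/5 = 934/25

σ = √(934/25) ≈ 6.1123


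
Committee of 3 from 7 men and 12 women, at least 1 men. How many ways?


Count by #men:
  1M,2W: C(7,1)×C(12,2)=462
  2M,1W: C(7,2)×C(12,1)=252
  3M,0W: C(7,3)×C(12,0)=35
Total = 749

749


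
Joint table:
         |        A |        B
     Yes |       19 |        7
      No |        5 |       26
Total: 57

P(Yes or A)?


P(Yes∨A) = P(Yes) + P(A) - P(Yes∧A)
= (26 + 24 - 19)/57 = 31/57

P = 31/57 ≈ 54.39%


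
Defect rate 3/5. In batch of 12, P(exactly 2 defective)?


Binomial: P(X=2) = C(12,2)×p^2×(1-p)^10
= 66 × 9/25 × 1024/9765625 = 608256/244140625

P(X=2) = 608256/244140625 ≈ 0.25%


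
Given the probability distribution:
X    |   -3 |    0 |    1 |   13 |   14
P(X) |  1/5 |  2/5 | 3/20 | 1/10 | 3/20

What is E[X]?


E[X] = Σ x·P(X=x)
= (-3)×(1/5) + (0)×(2/5) + (1)×(3/20) + (13)×(1/10) + (14)×(3/20)
= 59/20

E[X] = 59/20


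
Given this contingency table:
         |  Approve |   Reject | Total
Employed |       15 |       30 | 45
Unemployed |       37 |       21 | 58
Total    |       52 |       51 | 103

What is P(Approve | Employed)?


P(Approve | Employed) = 15/(15+30) = 15/45 = 1/3

P(Approve|Employed) = 1/3 ≈ 33.33%


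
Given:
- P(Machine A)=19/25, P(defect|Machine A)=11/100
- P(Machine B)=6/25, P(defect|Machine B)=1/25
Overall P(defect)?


P(B) = Σ P(B|Aᵢ)×P(Aᵢ)
  11/100×19/25 = 209/2500
  1/25×6/25 = 6/625
Sum = 233/2500

P(defect) = 233/2500 ≈ 9.32%


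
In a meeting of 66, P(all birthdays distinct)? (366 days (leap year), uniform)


P(all different) = Π(366-i)/366 for i=0..65
= (366/366)×(365/366)×...×(301/366)
= 0.001939

P ≈ 0.0019 ≈ 0.19%


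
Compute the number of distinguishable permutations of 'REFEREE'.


Letters: 7, freq: {'R': 2, 'E': 4, 'F': 1}
7!/(2!×4!×1!) = 5040/48 = 105

105


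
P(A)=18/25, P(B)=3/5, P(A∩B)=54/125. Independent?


P(A)×P(B) = 54/125
P(A∩B) = 54/125
Equal ✓ → Independent

Yes, independent


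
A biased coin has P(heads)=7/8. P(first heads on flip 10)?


Geometric: P(X=10) = (1-p)^(k-1)×p = (1/8)^9×7/8 = 7/1073741824

P(X=10) = 7/1073741824 ≈ 0.00%


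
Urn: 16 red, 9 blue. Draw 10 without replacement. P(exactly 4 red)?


Hypergeometric: C(16,4)×C(9,6)/C(25,10)
= 1820×84/3268760 = 3822/81719

P(X=4) = 3822/81719 ≈ 4.68%


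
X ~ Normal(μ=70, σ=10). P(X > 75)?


z = (75-70)/10 = 0.5
P(X > 75) = 1 - P(Z ≤ 0.5) = 1 - 0.6915 = 0.3085

P(X > 75) ≈ 0.3085


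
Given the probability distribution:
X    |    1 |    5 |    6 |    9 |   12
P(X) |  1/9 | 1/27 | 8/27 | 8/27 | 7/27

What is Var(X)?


E[X] = 212/27
E[X²] = 1972/27
Var(X) = E[X²] - (E[X])² = 1972/27 - 44944/729 = 8300/729

Var(X) = 8300/729 ≈ 11.3855


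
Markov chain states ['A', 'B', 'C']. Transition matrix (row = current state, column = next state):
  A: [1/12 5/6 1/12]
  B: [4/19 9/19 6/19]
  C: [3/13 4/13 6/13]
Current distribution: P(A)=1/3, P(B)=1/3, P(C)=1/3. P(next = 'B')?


P(next=B) = Σᵢ P(now=i)×P(i→B)
= 1/3×5/6 + 1/3×9/19 + 1/3×4/13
= 5/18 + 3/19 + 4/39 = 2393/4446

P = 2393/4446 ≈ 0.5382


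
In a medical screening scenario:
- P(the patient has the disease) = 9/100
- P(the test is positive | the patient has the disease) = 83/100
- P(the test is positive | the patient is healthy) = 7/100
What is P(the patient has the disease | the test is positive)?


Using Bayes' theorem:
P(A|B) = P(B|A)·P(A) / P(B)

P(the test is positive) = 83/100 × 9/100 + 7/100 × 91/100
= 747/10000 + 637/10000 = 173/1250

P(the patient has the disease|the test is positive) = (747/10000) / (173/1250) = 747/1384

P(the patient has the disease|the test is positive) = 747/1384 ≈ 53.97%


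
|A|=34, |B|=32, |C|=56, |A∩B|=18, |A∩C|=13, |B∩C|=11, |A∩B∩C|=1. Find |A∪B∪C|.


|A∪B∪C| = 34+32+56-18-13-11+1 = 81

|A∪B∪C| = 81


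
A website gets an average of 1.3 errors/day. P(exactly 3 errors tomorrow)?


Poisson(λ=1.3): P(X=3) = e^(-λ)×λ^k/k!
= e^(-1.3) × 1.3^3 / 3!
≈ 0.272531793 × 2.197 / 6 ≈ 0.099792

P(X=3) ≈ 0.099792 ≈ 9.98%


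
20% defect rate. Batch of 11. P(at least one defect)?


P(all good) = (4/5)^11 = 4194304/48828125
P(≥1 defect) = 44633821/48828125

P = 44633821/48828125 ≈ 91.41%


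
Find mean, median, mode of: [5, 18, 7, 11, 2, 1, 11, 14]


Sorted: [1, 2, 5, 7, 11, 11, 14, 18]
Mean = 69/8
Median = 9
Freq: {5: 1, 18: 1, 7: 1, 11: 2, 2: 1, 1: 1, 14: 1}
Mode: [11]

Mean=69/8, Median=9, Mode=11


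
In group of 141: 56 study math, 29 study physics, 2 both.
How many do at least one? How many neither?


|A∪B| = 56+29-2 = 83
Neither = 141-83 = 58

At least one: 83; Neither: 58


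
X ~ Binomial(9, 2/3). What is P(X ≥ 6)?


P(X ≥ 6) = Σ P(X=i) for i=6..9
P(X=6) = 1792/6561
P(X=7) = 512/2187
P(X=8) = 256/2187
P(X=9) = 512/19683
Sum = 12800/19683

P(X ≥ 6) = 12800/19683 ≈ 65.03%


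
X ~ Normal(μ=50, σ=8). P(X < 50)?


z = (50-50)/8 = 0.0
P(Z < 0.0) = 0.5000

P(X < 50) ≈ 0.5000


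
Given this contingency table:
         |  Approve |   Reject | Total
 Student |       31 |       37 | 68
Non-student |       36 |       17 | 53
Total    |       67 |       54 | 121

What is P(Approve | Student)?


P(Approve | Student) = 31/(31+37) = 31/68

P(Approve|Student) = 31/68 ≈ 45.59%


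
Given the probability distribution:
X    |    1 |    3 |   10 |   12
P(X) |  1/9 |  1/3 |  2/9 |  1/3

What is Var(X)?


E[X] = 22/3
E[X²] = 220/3
Var(X) = E[X²] - (E[X])² = 220/3 - 484/9 = 176/9

Var(X) = 176/9 ≈ 19.5556


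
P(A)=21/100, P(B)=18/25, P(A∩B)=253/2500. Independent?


P(A)×P(B) = 189/1250
P(A∩B) = 253/2500
Not equal → NOT independent

No, not independent


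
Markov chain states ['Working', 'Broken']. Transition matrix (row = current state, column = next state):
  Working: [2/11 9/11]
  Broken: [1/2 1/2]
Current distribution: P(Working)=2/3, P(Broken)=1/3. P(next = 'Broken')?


P(next=Broken) = Σᵢ P(now=i)×P(i→Broken)
= 2/3×9/11 + 1/3×1/2
= 6/11 + 1/6 = 47/66

P = 47/66 ≈ 0.7121


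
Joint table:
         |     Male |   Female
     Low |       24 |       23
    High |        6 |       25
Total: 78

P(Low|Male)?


P(Low|Male) = 24/(24+6) = 24/30 = 4/5

P = 4/5 ≈ 80.00%


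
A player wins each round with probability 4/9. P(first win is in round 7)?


Geometric: P(X=7) = (1-p)^(k-1)×p = (5/9)^6×4/9 = 62500/4782969

P(X=7) = 62500/4782969 ≈ 1.31%


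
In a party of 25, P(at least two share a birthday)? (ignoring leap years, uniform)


P(all different) = Π(365-i)/365 for i=0..24
= 0.431300
P(match) = 1 - 0.431300 = 0.568700

P ≈ 0.5687 ≈ 56.87%


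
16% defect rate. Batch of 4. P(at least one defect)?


P(all good) = (21/25)^4 = 194481/390625
P(≥1 defect) = 196144/390625

P = 196144/390625 ≈ 50.21%


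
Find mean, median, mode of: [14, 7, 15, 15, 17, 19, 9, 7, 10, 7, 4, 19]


Sorted: [4, 7, 7, 7, 9, 10, 14, 15, 15, 17, 19, 19]
Mean = 143/12
Median = 12
Freq: {14: 1, 7: 3, 15: 2, 17: 1, 19: 2, 9: 1, 10: 1, 4: 1}
Mode: [7]

Mean=143/12, Median=12, Mode=7


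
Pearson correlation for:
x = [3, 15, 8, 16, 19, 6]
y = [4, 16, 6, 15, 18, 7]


n=6, Σx=67, Σy=66, Σxy=924, Σx²=951, Σy²=906
r = (6×924 - 67×66)/√((6×951 - 67²)(6×906 - 66²))
= 1122/√(1217×1080) = 1122/√1314360 ≈ 1122/1146.4554 ≈ 0.9787

r ≈ 0.9787


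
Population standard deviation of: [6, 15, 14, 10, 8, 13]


Mean = 66/6 = 11
  (6-11)²=25
  (15-11)²=16
  (14-11)²=9
  (10-11)²=1
  (8-11)²=9
  (13-11)²=4
Σ(x-μ)² = 64
σ² = 64/6 = 32/3

σ = √(32/3) ≈ 3.2660


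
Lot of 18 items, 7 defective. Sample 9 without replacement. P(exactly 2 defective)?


Hypergeometric: C(7,2)×C(11,7)/C(18,9)
= 21×330/48620 = 63/442

P(X=2) = 63/442 ≈ 14.25%


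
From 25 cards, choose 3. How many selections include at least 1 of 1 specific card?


Complement: C(25,3) - C(24,3) = 2300 - 2024 = 276

276


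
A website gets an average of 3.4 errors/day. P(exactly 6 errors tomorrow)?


Poisson(λ=3.4): P(X=6) = e^(-λ)×λ^k/k!
= e^(-3.4) × 3.4^6 / 6!
≈ 0.03337326996 × 1544.804416 / 720 ≈ 0.071604

P(X=6) ≈ 0.071604 ≈ 7.16%


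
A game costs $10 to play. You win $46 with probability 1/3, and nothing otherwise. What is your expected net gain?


E[gain] = (46-10)×1/3 + (-10)×2/3
= 12 - 20/3 = 16/3

Expected net gain = $16/3 ≈ $5.33


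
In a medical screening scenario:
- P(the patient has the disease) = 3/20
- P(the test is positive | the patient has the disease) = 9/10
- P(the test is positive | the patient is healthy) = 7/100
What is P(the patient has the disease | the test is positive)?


Using Bayes' theorem:
P(A|B) = P(B|A)·P(A) / P(B)

P(the test is positive) = 9/10 × 3/20 + 7/100 × 17/20
= 27/200 + 119/2000 = 389/2000

P(the patient has the disease|the test is positive) = (27/200) / (389/2000) = 270/389

P(the patient has the disease|the test is positive) = 270/389 ≈ 69.41%


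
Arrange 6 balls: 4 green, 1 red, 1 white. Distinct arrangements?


6!/(4!×1!×1!) = 30

30


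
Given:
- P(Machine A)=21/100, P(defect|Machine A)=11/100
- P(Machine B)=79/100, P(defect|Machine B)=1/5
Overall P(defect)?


P(B) = Σ P(B|Aᵢ)×P(Aᵢ)
  11/100×21/100 = 231/10000
  1/5×79/100 = 79/500
Sum = 1811/10000

P(defect) = 1811/10000 ≈ 18.11%


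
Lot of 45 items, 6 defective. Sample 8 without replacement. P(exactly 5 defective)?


Hypergeometric: C(6,5)×C(39,3)/C(45,8)
= 6×9139/215553195 = 74/290895

P(X=5) = 74/290895 ≈ 0.03%


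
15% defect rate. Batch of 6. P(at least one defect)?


P(all good) = (17/20)^6 = 24137569/64000000
P(≥1 defect) = 39862431/64000000

P = 39862431/64000000 ≈ 62.29%


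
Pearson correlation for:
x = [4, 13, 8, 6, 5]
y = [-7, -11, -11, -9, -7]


n=5, Σx=36, Σy=-45, Σxy=-348, Σx²=310, Σy²=421
r = (5×(-348) - 36×(-45))/√((5×310 - 36²)(5×421 - (-45)²))
= -120/√(254×80) = -120/√20320 ≈ -120/142.5482 ≈ -0.8418

r ≈ -0.8418


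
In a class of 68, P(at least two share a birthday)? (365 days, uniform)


P(all different) = Π(365-i)/365 for i=0..67
= 0.001274
P(match) = 1 - 0.001274 = 0.998726

P ≈ 0.9987 ≈ 99.87%


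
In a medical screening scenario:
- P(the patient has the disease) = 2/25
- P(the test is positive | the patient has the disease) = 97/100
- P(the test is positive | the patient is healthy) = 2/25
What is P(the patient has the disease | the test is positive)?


Using Bayes' theorem:
P(A|B) = P(B|A)·P(A) / P(B)

P(the test is positive) = 97/100 × 2/25 + 2/25 × 23/25
= 97/1250 + 46/625 = 189/1250

P(the patient has the disease|the test is positive) = (97/1250) / (189/1250) = 97/189

P(the patient has the disease|the test is positive) = 97/189 ≈ 51.32%


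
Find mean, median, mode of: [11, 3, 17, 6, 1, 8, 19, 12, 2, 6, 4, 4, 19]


Sorted: [1, 2, 3, 4, 4, 6, 6, 8, 11, 12, 17, 19, 19]
Mean = 112/13
Median = 6
Freq: {11: 1, 3: 1, 17: 1, 6: 2, 1: 1, 8: 1, 19: 2, 12: 1, 2: 1, 4: 2}
Mode: [4, 6, 19]

Mean=112/13, Median=6, Mode=[4, 6, 19]


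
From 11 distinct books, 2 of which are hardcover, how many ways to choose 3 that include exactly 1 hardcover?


Choose 1 of the 2 hardcovers and 2 of the other 9 books:
C(2,1)×C(9,2) = 2×36 = 72

72


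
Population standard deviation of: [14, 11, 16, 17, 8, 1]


Mean = 67/6
  (14-67/6)²=289/36
  (11-67/6)²=1/36
  (16-67/6)²=841/36
  (17-67/6)²=1225/36
  (8-67/6)²=361/36
  (1-67/6)²=3721/36
Σ(x-μ)² = 1073/6
σ² = (1073/6)/6 = 1073/36

σ = √(1073/36) ≈ 5.4594


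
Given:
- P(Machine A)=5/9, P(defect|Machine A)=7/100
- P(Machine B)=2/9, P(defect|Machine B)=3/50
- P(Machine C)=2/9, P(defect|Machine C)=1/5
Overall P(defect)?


P(B) = Σ P(B|Aᵢ)×P(Aᵢ)
  7/100×5/9 = 7/180
  3/50×2/9 = 1/75
  1/5×2/9 = 2/45
Sum = 29/300

P(defect) = 29/300 ≈ 9.67%


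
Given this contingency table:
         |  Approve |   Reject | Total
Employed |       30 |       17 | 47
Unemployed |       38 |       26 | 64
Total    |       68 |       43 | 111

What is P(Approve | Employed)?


P(Approve | Employed) = 30/(30+17) = 30/47

P(Approve|Employed) = 30/47 ≈ 63.83%


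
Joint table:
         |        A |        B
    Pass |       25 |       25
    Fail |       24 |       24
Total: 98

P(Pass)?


P(Pass) = (25+25)/98 = 50/98 = 25/49

P(Pass) = 25/49 ≈ 51.02%


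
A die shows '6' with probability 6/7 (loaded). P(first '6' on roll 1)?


Geometric: P(X=1) = (1-p)^(k-1)×p = (1/7)^0×6/7 = 6/7

P(X=1) = 6/7 ≈ 85.71%


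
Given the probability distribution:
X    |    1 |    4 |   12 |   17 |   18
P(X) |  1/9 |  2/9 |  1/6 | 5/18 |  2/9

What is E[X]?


E[X] = Σ x·P(X=x)
= (1)×(1/9) + (4)×(2/9) + (12)×(1/6) + (17)×(5/18) + (18)×(2/9)
= 211/18

E[X] = 211/18


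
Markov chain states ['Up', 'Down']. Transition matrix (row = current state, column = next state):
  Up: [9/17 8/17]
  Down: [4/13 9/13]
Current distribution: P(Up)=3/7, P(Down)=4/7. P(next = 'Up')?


P(next=Up) = Σᵢ P(now=i)×P(i→Up)
= 3/7×9/17 + 4/7×4/13
= 27/119 + 16/91 = 89/221

P = 89/221 ≈ 0.4027


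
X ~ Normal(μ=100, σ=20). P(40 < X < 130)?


z₁=(40-100)/20=-3.0, z₂=(130-100)/20=1.5
P = Φ(1.5) - Φ(-3.0) = 0.933193 - 0.001350 = 0.931843 ≈ 0.9318

P(40 < X < 130) ≈ 0.9318


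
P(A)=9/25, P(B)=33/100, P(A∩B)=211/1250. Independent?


P(A)×P(B) = 297/2500
P(A∩B) = 211/1250
Not equal → NOT independent

No, not independent


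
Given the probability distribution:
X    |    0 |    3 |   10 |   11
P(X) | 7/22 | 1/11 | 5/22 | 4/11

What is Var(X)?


E[X] = 72/11
E[X²] = 743/11
Var(X) = E[X²] - (E[X])² = 743/11 - 5184/121 = 2989/121

Var(X) = 2989/121 ≈ 24.7025


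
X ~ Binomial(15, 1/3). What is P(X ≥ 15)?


P(X ≥ 15) = Σ P(X=i) for i=15..15
P(X=15) = 1/14348907
Sum = 1/14348907

P(X ≥ 15) = 1/14348907 ≈ 0.00%


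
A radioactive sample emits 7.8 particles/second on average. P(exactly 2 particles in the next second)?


Poisson(λ=7.8): P(X=2) = e^(-λ)×λ^k/k!
= e^(-7.8) × 7.8^2 / 2!
≈ 0.000409734979 × 60.84 / 2 ≈ 0.012464

P(X=2) ≈ 0.012464 ≈ 1.25%


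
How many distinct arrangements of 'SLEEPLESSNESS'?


Letters: 13, freq: {'S': 5, 'L': 2, 'E': 4, 'P': 1, 'N': 1}
13!/(5!×2!×4!×1!×1!) = 6227020800/5760 = 1081080

1081080


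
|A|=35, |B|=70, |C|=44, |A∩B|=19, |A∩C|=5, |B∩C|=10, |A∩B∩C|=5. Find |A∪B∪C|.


|A∪B∪C| = 35+70+44-19-5-10+5 = 120

|A∪B∪C| = 120


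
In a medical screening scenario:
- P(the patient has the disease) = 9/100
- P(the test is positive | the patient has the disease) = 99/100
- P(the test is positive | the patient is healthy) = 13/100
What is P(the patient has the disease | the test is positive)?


Using Bayes' theorem:
P(A|B) = P(B|A)·P(A) / P(B)

P(the test is positive) = 99/100 × 9/100 + 13/100 × 91/100
= 891/10000 + 1183/10000 = 1037/5000

P(the patient has the disease|the test is positive) = (891/10000) / (1037/5000) = 891/2074

P(the patient has the disease|the test is positive) = 891/2074 ≈ 42.96%


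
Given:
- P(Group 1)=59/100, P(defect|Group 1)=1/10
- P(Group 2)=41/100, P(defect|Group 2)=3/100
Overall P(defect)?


P(B) = Σ P(B|Aᵢ)×P(Aᵢ)
  1/10×59/100 = 59/1000
  3/100×41/100 = 123/10000
Sum = 713/10000

P(defect) = 713/10000 ≈ 7.13%


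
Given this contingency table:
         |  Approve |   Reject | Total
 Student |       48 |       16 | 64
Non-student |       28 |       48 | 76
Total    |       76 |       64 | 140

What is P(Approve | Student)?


P(Approve | Student) = 48/(48+16) = 48/64 = 3/4

P(Approve|Student) = 3/4 ≈ 75.00%


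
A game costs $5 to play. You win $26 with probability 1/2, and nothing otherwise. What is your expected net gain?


E[gain] = (26-5)×1/2 + (-5)×1/2
= 21/2 - 5/2 = 8

Expected net gain = $8 ≈ $8.00


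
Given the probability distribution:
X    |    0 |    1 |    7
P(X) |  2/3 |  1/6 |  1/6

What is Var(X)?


E[X] = 4/3
E[X²] = 25/3
Var(X) = E[X²] - (E[X])² = 25/3 - 16/9 = 59/9

Var(X) = 59/9 ≈ 6.5556


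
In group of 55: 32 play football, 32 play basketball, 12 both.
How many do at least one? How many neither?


|A∪B| = 32+32-12 = 52
Neither = 55-52 = 3

At least one: 52; Neither: 3


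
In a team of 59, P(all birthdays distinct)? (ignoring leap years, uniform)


P(all different) = Π(365-i)/365 for i=0..58
= (365/365)×(364/365)×...×(307/365)
= 0.007011

P ≈ 0.0070 ≈ 0.70%


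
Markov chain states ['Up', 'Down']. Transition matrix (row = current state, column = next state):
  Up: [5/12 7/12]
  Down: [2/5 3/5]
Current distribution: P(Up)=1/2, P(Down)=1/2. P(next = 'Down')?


P(next=Down) = Σᵢ P(now=i)×P(i→Down)
= 1/2×7/12 + 1/2×3/5
= 7/24 + 3/10 = 71/120

P = 71/120 ≈ 0.5917


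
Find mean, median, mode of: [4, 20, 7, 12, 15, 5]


Sorted: [4, 5, 7, 12, 15, 20]
Mean = 63/6 = 21/2
Median = 19/2
Freq: {4: 1, 20: 1, 7: 1, 12: 1, 15: 1, 5: 1}
Mode: No mode

Mean=21/2, Median=19/2, Mode=No mode


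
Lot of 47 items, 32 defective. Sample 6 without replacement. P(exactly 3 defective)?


Hypergeometric: C(32,3)×C(15,3)/C(47,6)
= 4960×455/10737573 = 322400/1533939

P(X=3) = 322400/1533939 ≈ 21.02%


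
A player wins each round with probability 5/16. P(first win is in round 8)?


Geometric: P(X=8) = (1-p)^(k-1)×p = (11/16)^7×5/16 = 97435855/4294967296

P(X=8) = 97435855/4294967296 ≈ 2.27%


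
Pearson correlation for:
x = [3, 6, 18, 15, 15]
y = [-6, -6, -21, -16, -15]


n=5, Σx=57, Σy=-64, Σxy=-897, Σx²=819, Σy²=994
r = (5×(-897) - 57×(-64))/√((5×819 - 57²)(5×994 - (-64)²))
= -837/√(846×874) = -837/√739404 ≈ -837/859.8860 ≈ -0.9734

r ≈ -0.9734


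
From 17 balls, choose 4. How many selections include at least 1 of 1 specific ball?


Complement: C(17,4) - C(16,4) = 2380 - 1820 = 560

560


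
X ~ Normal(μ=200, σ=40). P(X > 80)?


z = (80-200)/40 = -3.0
P(X > 80) = 1 - P(Z ≤ -3.0) = 1 - 0.0013 = 0.9987

P(X > 80) ≈ 0.9987


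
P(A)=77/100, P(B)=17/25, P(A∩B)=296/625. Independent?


P(A)×P(B) = 1309/2500
P(A∩B) = 296/625
Not equal → NOT independent

No, not independent


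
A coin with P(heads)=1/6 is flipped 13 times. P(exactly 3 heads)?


Binomial: P(X=3) = C(13,3)×p^3×(1-p)^10
= 286 × 1/216 × 9765625/60466176 = 1396484375/6530347008

P(X=3) = 1396484375/6530347008 ≈ 21.38%


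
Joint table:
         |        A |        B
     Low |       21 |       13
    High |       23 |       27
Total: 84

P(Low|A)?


P(Low|A) = 21/(21+23) = 21/44

P = 21/44 ≈ 47.73%


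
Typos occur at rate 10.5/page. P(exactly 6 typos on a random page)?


Poisson(λ=10.5): P(X=6) = e^(-λ)×λ^k/k!
= e^(-10.5) × 10.5^6 / 6!
≈ 2.753644935e-05 × 1340095.64062 / 720 ≈ 0.051252

P(X=6) ≈ 0.051252 ≈ 5.13%


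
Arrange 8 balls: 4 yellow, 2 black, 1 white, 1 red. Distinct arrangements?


8!/(4!×2!×1!×1!) = 840

840


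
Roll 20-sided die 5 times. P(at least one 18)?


P(no 18)^5 = (19/20)^5 = 2476099/3200000
P(≥1) = 1 - 2476099/3200000 = 723901/3200000

P = 723901/3200000 ≈ 22.62%


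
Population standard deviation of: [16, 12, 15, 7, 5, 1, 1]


Mean = 57/7
  (16-57/7)²=3025/49
  (12-57/7)²=729/49
  (15-57/7)²=2304/49
  (7-57/7)²=64/49
  (5-57/7)²=484/49
  (1-57/7)²=2500/49
  (1-57/7)²=2500/49
Σ(x-μ)² = 1658/7
σ² = (1658/7)/7 = 1658/49

σ = √(1658/49) ≈ 5.8169


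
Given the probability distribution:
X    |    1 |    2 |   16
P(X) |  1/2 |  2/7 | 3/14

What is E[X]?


E[X] = Σ x·P(X=x)
= (1)×(1/2) + (2)×(2/7) + (16)×(3/14)
= 9/2

E[X] = 9/2


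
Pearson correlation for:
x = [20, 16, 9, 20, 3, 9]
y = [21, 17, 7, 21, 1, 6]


n=6, Σx=77, Σy=73, Σxy=1232, Σx²=1227, Σy²=1257
r = (6×1232 - 77×73)/√((6×1227 - 77²)(6×1257 - 73²))
= 1771/√(1433×2213) = 1771/√3171229 ≈ 1771/1780.7945 ≈ 0.9945

r ≈ 0.9945


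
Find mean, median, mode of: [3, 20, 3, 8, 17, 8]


Sorted: [3, 3, 8, 8, 17, 20]
Mean = 59/6
Median = 8
Freq: {3: 2, 20: 1, 8: 2, 17: 1}
Mode: [3, 8]

Mean=59/6, Median=8, Mode=[3, 8]


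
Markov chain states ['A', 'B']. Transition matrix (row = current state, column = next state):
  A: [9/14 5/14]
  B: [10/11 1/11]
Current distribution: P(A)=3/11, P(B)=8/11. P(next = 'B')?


P(next=B) = Σᵢ P(now=i)×P(i→B)
= 3/11×5/14 + 8/11×1/11
= 15/154 + 8/121 = 277/1694

P = 277/1694 ≈ 0.1635


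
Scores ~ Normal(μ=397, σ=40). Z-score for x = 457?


z = (x - μ)/σ = (457 - 397)/40 = 1.5

z = 1.5


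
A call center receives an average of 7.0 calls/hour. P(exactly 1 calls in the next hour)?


Poisson(λ=7.0): P(X=1) = e^(-λ)×λ^k/k!
= e^(-7.0) × 7.0^1 / 1!
≈ 0.0009118819656 × 7 / 1 ≈ 0.006383

P(X=1) ≈ 0.006383 ≈ 0.64%


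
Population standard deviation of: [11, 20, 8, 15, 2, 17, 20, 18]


Mean = 111/8
  (11-111/8)²=529/64
  (20-111/8)²=2401/64
  (8-111/8)²=2209/64
  (15-111/8)²=81/64
  (2-111/8)²=9025/64
  (17-111/8)²=625/64
  (20-111/8)²=2401/64
  (18-111/8)²=1089/64
Σ(x-μ)² = 2295/8
σ² = (2295/8)/8 = 2295/64

σ = √(2295/64) ≈ 5.9883


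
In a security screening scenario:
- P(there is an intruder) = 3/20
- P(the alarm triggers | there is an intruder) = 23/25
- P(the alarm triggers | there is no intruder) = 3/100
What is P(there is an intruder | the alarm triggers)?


Using Bayes' theorem:
P(A|B) = P(B|A)·P(A) / P(B)

P(the alarm triggers) = 23/25 × 3/20 + 3/100 × 17/20
= 69/500 + 51/2000 = 327/2000

P(there is an intruder|the alarm triggers) = (69/500) / (327/2000) = 92/109

P(there is an intruder|the alarm triggers) = 92/109 ≈ 84.40%


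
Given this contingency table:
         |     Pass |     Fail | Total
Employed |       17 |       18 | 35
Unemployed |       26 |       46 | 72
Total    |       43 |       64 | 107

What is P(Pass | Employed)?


P(Pass | Employed) = 17/(17+18) = 17/35

P(Pass|Employed) = 17/35 ≈ 48.57%


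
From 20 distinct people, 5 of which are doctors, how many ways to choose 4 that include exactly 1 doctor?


Choose 1 of the 5 doctors and 3 of the other 15 people:
C(5,1)×C(15,3) = 5×455 = 2275

2275


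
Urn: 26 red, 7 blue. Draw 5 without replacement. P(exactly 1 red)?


Hypergeometric: C(26,1)×C(7,4)/C(33,5)
= 26×35/237336 = 455/118668

P(X=1) = 455/118668 ≈ 0.38%


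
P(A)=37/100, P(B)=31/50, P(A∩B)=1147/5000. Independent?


P(A)×P(B) = 1147/5000
P(A∩B) = 1147/5000
Equal ✓ → Independent

Yes, independent


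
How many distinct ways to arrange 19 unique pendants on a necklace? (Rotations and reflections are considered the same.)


Free circular arrangements: rotations and reflections both identified.
(n-1)!/2 = 18!/2 = 6402373705728000/2 = 3201186852864000

3201186852864000


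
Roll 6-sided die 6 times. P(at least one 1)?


P(no 1)^6 = (5/6)^6 = 15625/46656
P(≥1) = 1 - 15625/46656 = 31031/46656

P = 31031/46656 ≈ 66.51%


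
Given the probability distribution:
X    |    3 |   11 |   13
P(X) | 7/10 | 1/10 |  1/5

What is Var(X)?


E[X] = 29/5
E[X²] = 261/5
Var(X) = E[X²] - (E[X])² = 261/5 - 841/25 = 464/25

Var(X) = 464/25 ≈ 18.5600


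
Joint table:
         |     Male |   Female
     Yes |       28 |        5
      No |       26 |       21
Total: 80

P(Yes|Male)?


P(Yes|Male) = 28/(28+26) = 28/54 = 14/27

P = 14/27 ≈ 51.85%


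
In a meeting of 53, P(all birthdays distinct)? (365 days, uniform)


P(all different) = Π(365-i)/365 for i=0..52
= (365/365)×(364/365)×...×(313/365)
= 0.018862

P ≈ 0.0189 ≈ 1.89%


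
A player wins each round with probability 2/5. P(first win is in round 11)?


Geometric: P(X=11) = (1-p)^(k-1)×p = (3/5)^10×2/5 = 118098/48828125

P(X=11) = 118098/48828125 ≈ 0.24%


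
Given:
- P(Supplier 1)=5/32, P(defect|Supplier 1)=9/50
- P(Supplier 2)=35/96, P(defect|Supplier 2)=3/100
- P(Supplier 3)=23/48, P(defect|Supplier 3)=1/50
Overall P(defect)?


P(B) = Σ P(B|Aᵢ)×P(Aᵢ)
  9/50×5/32 = 9/320
  3/100×35/96 = 7/640
  1/50×23/48 = 23/2400
Sum = 467/9600

P(defect) = 467/9600 ≈ 4.86%


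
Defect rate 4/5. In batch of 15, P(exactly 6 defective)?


Binomial: P(X=6) = C(15,6)×p^6×(1-p)^9
= 5005 × 4096/15625 × 1/1953125 = 4100096/6103515625

P(X=6) = 4100096/6103515625 ≈ 0.07%


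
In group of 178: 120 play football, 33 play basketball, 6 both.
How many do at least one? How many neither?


|A∪B| = 120+33-6 = 147
Neither = 178-147 = 31

At least one: 147; Neither: 31


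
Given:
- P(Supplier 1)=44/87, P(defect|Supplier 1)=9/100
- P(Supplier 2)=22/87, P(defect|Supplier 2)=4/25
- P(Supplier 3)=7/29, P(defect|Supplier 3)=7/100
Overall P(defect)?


P(B) = Σ P(B|Aᵢ)×P(Aᵢ)
  9/100×44/87 = 33/725
  4/25×22/87 = 88/2175
  7/100×7/29 = 49/2900
Sum = 179/1740

P(defect) = 179/1740 ≈ 10.29%


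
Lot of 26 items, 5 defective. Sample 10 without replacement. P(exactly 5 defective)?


Hypergeometric: C(5,5)×C(21,5)/C(26,10)
= 1×20349/5311735 = 63/16445

P(X=5) = 63/16445 ≈ 0.38%


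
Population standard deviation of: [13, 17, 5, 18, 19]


Mean = 72/5
  (13-72/5)²=49/25
  (17-72/5)²=169/25
  (5-72/5)²=2209/25
  (18-72/5)²=324/25
  (19-72/5)²=529/25
Σ(x-μ)² = 656/5
σ² = (656/5)/5 = 656/25

σ = √(656/25) ≈ 5.1225


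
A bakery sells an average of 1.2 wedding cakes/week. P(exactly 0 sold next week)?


Poisson(λ=1.2): P(X=0) = e^(-λ)×λ^k/k!
= e^(-1.2) × 1.2^0 / 0!
≈ 0.3011942119 × 1 / 1 ≈ 0.301194

P(X=0) ≈ 0.301194 ≈ 30.12%


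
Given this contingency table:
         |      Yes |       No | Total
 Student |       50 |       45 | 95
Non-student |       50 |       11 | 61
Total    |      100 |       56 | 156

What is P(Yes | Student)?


P(Yes | Student) = 50/(50+45) = 50/95 = 10/19

P(Yes|Student) = 10/19 ≈ 52.63%


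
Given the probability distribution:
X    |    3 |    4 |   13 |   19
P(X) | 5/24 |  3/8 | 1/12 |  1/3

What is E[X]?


E[X] = Σ x·P(X=x)
= (3)×(5/24) + (4)×(3/8) + (13)×(1/12) + (19)×(1/3)
= 229/24

E[X] = 229/24


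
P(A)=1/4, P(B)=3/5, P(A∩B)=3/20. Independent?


P(A)×P(B) = 3/20
P(A∩B) = 3/20
Equal ✓ → Independent

Yes, independent


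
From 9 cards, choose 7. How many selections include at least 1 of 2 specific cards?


Complement: C(9,7) - C(7,7) = 36 - 1 = 35

35


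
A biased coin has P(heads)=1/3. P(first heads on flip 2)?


Geometric: P(X=2) = (1-p)^(k-1)×p = (2/3)^1×1/3 = 2/9

P(X=2) = 2/9 ≈ 22.22%


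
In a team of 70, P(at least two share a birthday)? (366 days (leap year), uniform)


P(all different) = Π(366-i)/366 for i=0..69
= 0.000858
P(match) = 1 - 0.000858 = 0.999142

P ≈ 0.9991 ≈ 99.91%


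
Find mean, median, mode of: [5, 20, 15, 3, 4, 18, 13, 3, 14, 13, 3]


Sorted: [3, 3, 3, 4, 5, 13, 13, 14, 15, 18, 20]
Mean = 111/11
Median = 13
Freq: {5: 1, 20: 1, 15: 1, 3: 3, 4: 1, 18: 1, 13: 2, 14: 1}
Mode: [3]

Mean=111/11, Median=13, Mode=3


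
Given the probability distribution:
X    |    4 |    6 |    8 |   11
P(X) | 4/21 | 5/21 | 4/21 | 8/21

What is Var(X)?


E[X] = 166/21
E[X²] = 1468/21
Var(X) = E[X²] - (E[X])² = 1468/21 - 27556/441 = 3272/441

Var(X) = 3272/441 ≈ 7.4195


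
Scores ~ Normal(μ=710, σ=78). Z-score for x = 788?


z = (x - μ)/σ = (788 - 710)/78 = 1.0

z = 1.0


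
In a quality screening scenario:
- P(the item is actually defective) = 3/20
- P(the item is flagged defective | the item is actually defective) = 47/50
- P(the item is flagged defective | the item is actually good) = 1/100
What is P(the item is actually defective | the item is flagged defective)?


Using Bayes' theorem:
P(A|B) = P(B|A)·P(A) / P(B)

P(the item is flagged defective) = 47/50 × 3/20 + 1/100 × 17/20
= 141/1000 + 17/2000 = 299/2000

P(the item is actually defective|the item is flagged defective) = (141/1000) / (299/2000) = 282/299

P(the item is actually defective|the item is flagged defective) = 282/299 ≈ 94.31%


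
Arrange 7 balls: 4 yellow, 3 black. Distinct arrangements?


7!/(4!×3!) = 35

35


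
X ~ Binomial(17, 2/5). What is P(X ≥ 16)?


P(X ≥ 16) = Σ P(X=i) for i=16..17
P(X=16) = 3342336/762939453125
P(X=17) = 131072/762939453125
Sum = 3473408/762939453125

P(X ≥ 16) = 3473408/762939453125 ≈ 0.00%


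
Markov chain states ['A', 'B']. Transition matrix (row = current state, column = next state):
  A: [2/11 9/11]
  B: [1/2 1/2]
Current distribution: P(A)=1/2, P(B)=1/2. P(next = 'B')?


P(next=B) = Σᵢ P(now=i)×P(i→B)
= 1/2×9/11 + 1/2×1/2
= 9/22 + 1/4 = 29/44

P = 29/44 ≈ 0.6591


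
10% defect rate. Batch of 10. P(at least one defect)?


P(all good) = (9/10)^10 = 3486784401/10000000000
P(≥1 defect) = 6513215599/10000000000

P = 6513215599/10000000000 ≈ 65.13%


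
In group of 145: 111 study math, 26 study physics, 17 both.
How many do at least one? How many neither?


|A∪B| = 111+26-17 = 120
Neither = 145-120 = 25

At least one: 120; Neither: 25


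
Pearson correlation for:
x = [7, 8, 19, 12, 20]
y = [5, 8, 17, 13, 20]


n=5, Σx=66, Σy=63, Σxy=978, Σx²=1018, Σy²=947
r = (5×978 - 66×63)/√((5×1018 - 66²)(5×947 - 63²))
= 732/√(734×766) = 732/√562244 ≈ 732/749.8293 ≈ 0.9762

r ≈ 0.9762


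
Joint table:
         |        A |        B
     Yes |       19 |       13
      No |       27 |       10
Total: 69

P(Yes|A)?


P(Yes|A) = 19/(19+27) = 19/46

P = 19/46 ≈ 41.30%


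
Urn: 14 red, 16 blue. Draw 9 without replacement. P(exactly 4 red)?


Hypergeometric: C(14,4)×C(16,5)/C(30,9)
= 1001×4368/14307150 = 5096/16675

P(X=4) = 5096/16675 ≈ 30.56%


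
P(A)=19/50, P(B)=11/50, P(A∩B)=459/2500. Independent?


P(A)×P(B) = 209/2500
P(A∩B) = 459/2500
Not equal → NOT independent

No, not independent


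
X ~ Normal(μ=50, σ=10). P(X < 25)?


z = (25-50)/10 = -2.5
P(Z < -2.5) = 0.0062

P(X < 25) ≈ 0.0062


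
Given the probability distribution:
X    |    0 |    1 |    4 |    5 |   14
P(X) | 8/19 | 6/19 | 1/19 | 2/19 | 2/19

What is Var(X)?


E[X] = 48/19
E[X²] = 464/19
Var(X) = E[X²] - (E[X])² = 464/19 - 2304/361 = 6512/361

Var(X) = 6512/361 ≈ 18.0388
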